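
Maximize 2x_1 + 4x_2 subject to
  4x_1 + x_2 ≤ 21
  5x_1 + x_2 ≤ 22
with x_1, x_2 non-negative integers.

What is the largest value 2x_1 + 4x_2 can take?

(x_1,x_2)=(0,21): 4·0+1·21=21≤21, 5·0+1·21=21≤22, objective 84.
(x_1,x_2)=(0,20): 4·0+1·20=20≤21, 5·0+1·20=20≤22, objective 80.
Maximum is 84 at (x_1,x_2)=(0,21).

84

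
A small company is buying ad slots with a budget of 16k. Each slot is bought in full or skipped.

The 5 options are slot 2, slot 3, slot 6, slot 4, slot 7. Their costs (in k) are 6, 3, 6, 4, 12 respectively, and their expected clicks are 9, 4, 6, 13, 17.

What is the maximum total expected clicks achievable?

30

This is a 0-1 knapsack instance.
Allowing fractional choices, the relaxed optimum would be about 30.5, but ad slots are indivisible.
slot 4 + slot 7: cost 4 + 12 = 16 ≤ 16, expected clicks 13 + 17 = 30.
slot 2 + slot 6 + slot 4: cost 6 + 6 + 4 = 16 ≤ 16, expected clicks 9 + 6 + 13 = 28.
Best is slot 4 and slot 7 with total expected clicks 30.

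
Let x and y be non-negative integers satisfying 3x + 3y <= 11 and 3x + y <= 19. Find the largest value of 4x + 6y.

The continuous relaxation peaks at (0, 3.67) with value 22.00; rounding to a feasible lattice point costs some objective.
(x,y)=(0,3): 3·0+3·3=9≤11, 3·0+1·3=3≤19, objective 18.
(x,y)=(1,2): 3·1+3·2=9≤11, 3·1+1·2=5≤19, objective 16.
(x,y)=(0,2): 3·0+3·2=6≤11, 3·0+1·2=2≤19, objective 12.
Maximum is 18 at (x,y)=(0,3).

18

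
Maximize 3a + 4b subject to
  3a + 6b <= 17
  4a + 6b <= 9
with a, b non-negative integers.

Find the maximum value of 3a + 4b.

The continuous relaxation peaks at (2.25, 0) with value 6.75; rounding to a feasible lattice point costs some objective.
(a,b)=(2,0): 3·2+6·0=6≤17, 4·2+6·0=8≤9, objective 6.
(a,b)=(1,0): 3·1+6·0=3≤17, 4·1+6·0=4≤9, objective 3.
No feasible integer point exceeds 6.

6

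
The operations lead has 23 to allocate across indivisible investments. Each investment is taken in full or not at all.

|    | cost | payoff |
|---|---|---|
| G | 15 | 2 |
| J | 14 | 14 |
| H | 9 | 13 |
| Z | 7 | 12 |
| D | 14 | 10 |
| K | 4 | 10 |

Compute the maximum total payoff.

35

This is an integer program with binary decision variables.
H + Z + K: cost 9 + 7 + 4 = 20 ≤ 23, payoff 13 + 12 + 10 = 35.
J + H: cost 14 + 9 = 23 ≤ 23, payoff 14 + 13 = 27.
Best is H, Z, and K with total payoff 35.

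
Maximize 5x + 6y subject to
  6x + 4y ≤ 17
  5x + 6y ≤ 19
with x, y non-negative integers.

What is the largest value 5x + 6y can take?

Relaxing integrality, the LP optimum is 19.00 at (x,y) = (0, 3.17), which is not an integer point.
(x,y)=(0,3): 6·0+4·3=12≤17, 5·0+6·3=18≤19, objective 18.
(x,y)=(1,2): 6·1+4·2=14≤17, 5·1+6·2=17≤19, objective 17.
Maximum is 18 at (x,y)=(0,3).

18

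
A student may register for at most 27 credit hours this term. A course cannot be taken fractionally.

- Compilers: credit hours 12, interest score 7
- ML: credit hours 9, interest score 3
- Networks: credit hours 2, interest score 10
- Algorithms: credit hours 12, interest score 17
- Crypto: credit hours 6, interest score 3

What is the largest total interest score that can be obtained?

Compilers + Networks + Algorithms: credit hours 12 + 2 + 12 = 26 ≤ 27, interest score 7 + 10 + 17 = 34.
ML + Networks + Algorithms: credit hours 9 + 2 + 12 = 23 ≤ 27, interest score 3 + 10 + 17 = 30.
Networks + Algorithms + Crypto: credit hours 2 + 12 + 6 = 20 ≤ 27, interest score 10 + 17 + 3 = 30.
Best is Compilers, Networks, and Algorithms with total interest score 34.

34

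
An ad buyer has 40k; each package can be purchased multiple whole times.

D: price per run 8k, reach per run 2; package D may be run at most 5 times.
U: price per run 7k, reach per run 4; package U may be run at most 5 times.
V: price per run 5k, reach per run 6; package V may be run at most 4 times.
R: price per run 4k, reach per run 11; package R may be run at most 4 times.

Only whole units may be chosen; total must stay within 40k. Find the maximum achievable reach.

68

Take 4×V and 4×R: price 36 ≤ 40, reach 4·6 + 4·11 = 68.
R has the best ratio (11/4) and is taken to its limit of 4; remaining capacity is filled optimally with the others.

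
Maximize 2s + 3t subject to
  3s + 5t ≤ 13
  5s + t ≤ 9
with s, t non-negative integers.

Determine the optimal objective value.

Relaxing integrality, the LP optimum is 8.09 at (s,t) = (1.45, 1.73), which is not an integer point.
(s,t)=(1,2): 3·1+5·2=13≤13, 5·1+1·2=7≤9, objective 8.
(s,t)=(0,2): 3·0+5·2=10≤13, 5·0+1·2=2≤9, objective 6.
The best lattice point is (1,2), giving 8.

8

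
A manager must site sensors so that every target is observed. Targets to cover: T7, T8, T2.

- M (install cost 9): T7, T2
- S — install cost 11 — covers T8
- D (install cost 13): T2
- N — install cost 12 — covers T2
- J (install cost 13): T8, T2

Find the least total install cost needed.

This is a weighted set-cover instance.
Choose M and S: together they cover T7, T8, T2 — every target.
Total install cost: 9 + 11 = 20.
No cover costs less than 20.

20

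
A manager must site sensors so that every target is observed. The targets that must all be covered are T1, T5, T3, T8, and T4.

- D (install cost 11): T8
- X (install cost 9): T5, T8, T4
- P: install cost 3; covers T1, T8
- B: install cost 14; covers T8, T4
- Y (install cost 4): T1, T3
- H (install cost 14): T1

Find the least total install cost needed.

This is a weighted set-cover instance.
The greedy cost-per-new-target heuristic would pick P, Y, and X for 16, but a cheaper cover exists.
Choose X and Y: together they cover T1, T5, T3, T8, T4 — every target.
Total install cost: 9 + 4 = 13.
No cover costs less than 13.

13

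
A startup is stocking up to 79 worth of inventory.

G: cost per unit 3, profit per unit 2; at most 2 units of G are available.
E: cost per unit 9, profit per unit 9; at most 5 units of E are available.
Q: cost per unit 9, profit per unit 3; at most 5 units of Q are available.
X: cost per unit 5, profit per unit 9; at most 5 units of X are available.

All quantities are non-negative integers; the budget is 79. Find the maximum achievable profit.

X has the best ratio (9/5); taking only X gives at most 5×9 = 45 (stopped by the supply cap of 5).
Mixing does better — 2×G, 5×E, and 5×X: cost 76 ≤ 79, profit 2·2 + 5·9 + 5·9 = 94.

94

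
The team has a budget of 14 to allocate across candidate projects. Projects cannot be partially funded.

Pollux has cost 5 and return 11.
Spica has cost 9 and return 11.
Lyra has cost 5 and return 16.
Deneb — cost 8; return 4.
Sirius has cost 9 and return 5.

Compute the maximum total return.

Allowing fractional choices, the relaxed optimum would be about 31.9, but projects are indivisible.
Spica + Lyra: cost 9 + 5 = 14 ≤ 14, return 11 + 16 = 27.
Pollux + Spica: cost 5 + 9 = 14 ≤ 14, return 11 + 11 = 22.
Pollux + Lyra: cost 5 + 5 = 10 ≤ 14, return 11 + 16 = 27.
The maximum return is 27; one optimal choice is Pollux and Lyra.

27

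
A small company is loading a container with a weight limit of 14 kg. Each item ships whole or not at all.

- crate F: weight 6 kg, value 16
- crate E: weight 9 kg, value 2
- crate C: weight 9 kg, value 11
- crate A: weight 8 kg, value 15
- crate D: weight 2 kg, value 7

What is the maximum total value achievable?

31

Allowing fractional choices, the relaxed optimum would be about 34.2, but items are indivisible.
crate F + crate A: weight 6 + 8 = 14 ≤ 14, value 16 + 15 = 31.
crate F + crate D: weight 6 + 2 = 8 ≤ 14, value 16 + 7 = 23.
Best is crate F and crate A with total value 31.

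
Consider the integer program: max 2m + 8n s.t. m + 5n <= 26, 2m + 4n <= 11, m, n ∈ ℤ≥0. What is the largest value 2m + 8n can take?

(m,n)=(1,2): 1·1+5·2=11≤26, 2·1+4·2=10≤11, objective 18.
(m,n)=(0,2): 1·0+5·2=10≤26, 2·0+4·2=8≤11, objective 16.
(m,n)=(2,1): 1·2+5·1=7≤26, 2·2+4·1=8≤11, objective 12.
Maximum is 18 at (m,n)=(1,2).

18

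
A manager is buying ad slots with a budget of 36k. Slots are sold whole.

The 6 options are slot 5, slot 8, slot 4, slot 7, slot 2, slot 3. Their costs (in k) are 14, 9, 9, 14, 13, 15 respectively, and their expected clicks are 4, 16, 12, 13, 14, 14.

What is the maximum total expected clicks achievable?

43

Allowing fractional choices, the relaxed optimum would be about 46.7, but ad slots are indivisible.
slot 8 + slot 4 + slot 2: cost 9 + 9 + 13 = 31 ≤ 36, expected clicks 16 + 12 + 14 = 42.
slot 8 + slot 7 + slot 2: cost 9 + 14 + 13 = 36 ≤ 36, expected clicks 16 + 13 + 14 = 43.
Best is slot 8, slot 7, and slot 2 with total expected clicks 43.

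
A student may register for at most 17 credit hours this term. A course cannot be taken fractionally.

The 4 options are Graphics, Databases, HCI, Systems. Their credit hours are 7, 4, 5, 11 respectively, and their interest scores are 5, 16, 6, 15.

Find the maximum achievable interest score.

31

Databases + HCI: credit hours 4 + 5 = 9 ≤ 17, interest score 16 + 6 = 22.
Graphics + Databases + HCI: credit hours 7 + 4 + 5 = 16 ≤ 17, interest score 5 + 16 + 6 = 27.
Databases + Systems: credit hours 4 + 11 = 15 ≤ 17, interest score 16 + 15 = 31.
Best is Databases and Systems with total interest score 31.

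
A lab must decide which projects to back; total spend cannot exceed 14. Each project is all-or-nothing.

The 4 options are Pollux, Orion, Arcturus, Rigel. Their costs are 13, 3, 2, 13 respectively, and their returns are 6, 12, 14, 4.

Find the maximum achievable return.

26

This is an integer program with binary decision variables.
Allowing fractional choices, the relaxed optimum would be about 30.2, but projects are indivisible.
Orion: cost 3 ≤ 14, return 12.
Arcturus: cost 2 ≤ 14, return 14.
Orion + Arcturus: cost 3 + 2 = 5 ≤ 14, return 12 + 14 = 26.
Best is Orion and Arcturus with total return 26.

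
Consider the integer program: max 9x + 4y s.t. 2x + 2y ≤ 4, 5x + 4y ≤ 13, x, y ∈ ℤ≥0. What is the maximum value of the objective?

(x,y)=(2,0): 2·2+2·0=4≤4, 5·2+4·0=10≤13, objective 18.
(x,y)=(1,1): 2·1+2·1=4≤4, 5·1+4·1=9≤13, objective 13.
(x,y)=(1,0): 2·1+2·0=2≤4, 5·1+4·0=5≤13, objective 9.
The best lattice point is (2,0), giving 18.

18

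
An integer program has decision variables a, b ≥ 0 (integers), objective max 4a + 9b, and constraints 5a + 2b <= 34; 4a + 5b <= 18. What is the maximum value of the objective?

The continuous relaxation peaks at (0, 3.6) with value 32.40; rounding to a feasible lattice point costs some objective.
(a,b)=(0,3): 5·0+2·3=6≤34, 4·0+5·3=15≤18, objective 27.
(a,b)=(1,2): 5·1+2·2=9≤34, 4·1+5·2=14≤18, objective 22.
(a,b)=(0,2): 5·0+2·2=4≤34, 4·0+5·2=10≤18, objective 18.
Maximum is 27 at (a,b)=(0,3).

27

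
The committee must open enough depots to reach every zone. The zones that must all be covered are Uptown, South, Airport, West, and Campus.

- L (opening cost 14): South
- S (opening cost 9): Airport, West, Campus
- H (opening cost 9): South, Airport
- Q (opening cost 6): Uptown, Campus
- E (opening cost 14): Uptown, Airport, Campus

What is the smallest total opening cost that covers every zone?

Choose S, H, and Q: together they cover Uptown, South, Airport, West, Campus — every zone.
Total opening cost: 9 + 9 + 6 = 24.
No cover costs less than 24.

24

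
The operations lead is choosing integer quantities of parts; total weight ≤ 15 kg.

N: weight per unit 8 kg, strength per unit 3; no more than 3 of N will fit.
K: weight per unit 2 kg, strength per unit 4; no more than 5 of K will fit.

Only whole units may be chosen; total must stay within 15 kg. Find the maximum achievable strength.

K has the best ratio (4/2); taking only K gives at most 5×4 = 20 (stopped by the supply cap of 5).
Optimal: 5×K: weight 10 ≤ 15, strength 5·4 = 20.

20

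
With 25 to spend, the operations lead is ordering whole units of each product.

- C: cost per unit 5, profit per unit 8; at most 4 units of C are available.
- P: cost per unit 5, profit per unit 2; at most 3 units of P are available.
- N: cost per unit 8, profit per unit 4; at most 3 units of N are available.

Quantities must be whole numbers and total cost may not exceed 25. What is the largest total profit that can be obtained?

C has the best ratio (8/5); taking only C gives at most 4×8 = 32 (stopped by the supply cap of 4).
Mixing does better — 4×C and 1×P: cost 25 ≤ 25, profit 4·8 + 1·2 = 34.

34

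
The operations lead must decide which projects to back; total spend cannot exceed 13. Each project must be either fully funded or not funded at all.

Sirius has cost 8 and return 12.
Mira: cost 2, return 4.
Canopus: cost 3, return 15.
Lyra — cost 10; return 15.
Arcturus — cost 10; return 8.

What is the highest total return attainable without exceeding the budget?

31

Treat it as a binary knapsack problem.
Canopus + Lyra: cost 3 + 10 = 13 ≤ 13, return 15 + 15 = 30.
Sirius + Mira + Canopus: cost 8 + 2 + 3 = 13 ≤ 13, return 12 + 4 + 15 = 31.
Best is Sirius, Mira, and Canopus with total return 31.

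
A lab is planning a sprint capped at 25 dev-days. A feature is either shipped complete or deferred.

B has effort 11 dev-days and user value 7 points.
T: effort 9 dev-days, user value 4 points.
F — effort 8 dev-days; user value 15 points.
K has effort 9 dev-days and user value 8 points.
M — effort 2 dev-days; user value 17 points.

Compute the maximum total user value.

40

T + F + M: effort 9 + 8 + 2 = 19 ≤ 25, user value 4 + 15 + 17 = 36.
F + K + M: effort 8 + 9 + 2 = 19 ≤ 25, user value 15 + 8 + 17 = 40.
B + F + M: effort 11 + 8 + 2 = 21 ≤ 25, user value 7 + 15 + 17 = 39.
Best is F, K, and M with total user value 40.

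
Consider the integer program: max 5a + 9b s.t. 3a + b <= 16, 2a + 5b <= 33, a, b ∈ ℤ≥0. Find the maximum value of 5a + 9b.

60

(a,b)=(3,5): 3·3+1·5=14≤16, 2·3+5·5=31≤33, objective 60.
(a,b)=(4,4): 3·4+1·4=16≤16, 2·4+5·4=28≤33, objective 56.
(a,b)=(2,5): 3·2+1·5=11≤16, 2·2+5·5=29≤33, objective 55.
The best lattice point is (3,5), giving 60.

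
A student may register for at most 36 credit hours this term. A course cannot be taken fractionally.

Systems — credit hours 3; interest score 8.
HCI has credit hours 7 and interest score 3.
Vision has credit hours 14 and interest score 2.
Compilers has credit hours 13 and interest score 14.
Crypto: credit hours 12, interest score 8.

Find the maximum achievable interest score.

Take Systems, HCI, Compilers, and Crypto: credit hours 3 + 7 + 13 + 12 = 35 ≤ 36, interest score 8 + 3 + 14 + 8 = 33.
No other feasible combination does better.

33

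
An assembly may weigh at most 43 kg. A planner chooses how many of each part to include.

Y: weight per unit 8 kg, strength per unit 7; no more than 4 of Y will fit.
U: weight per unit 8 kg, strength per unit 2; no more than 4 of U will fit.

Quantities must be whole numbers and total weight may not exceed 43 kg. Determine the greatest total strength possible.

30

Y has the best ratio (7/8); taking only Y gives at most 4×7 = 28 (stopped by the supply cap of 4).
Mixing does better — 4×Y and 1×U: weight 40 ≤ 43, strength 4·7 + 1·2 = 30.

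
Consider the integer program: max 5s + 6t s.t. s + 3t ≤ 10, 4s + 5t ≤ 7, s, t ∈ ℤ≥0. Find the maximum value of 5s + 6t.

6

The continuous relaxation peaks at (1.75, 0) with value 8.75; rounding to a feasible lattice point costs some objective.
(s,t)=(0,1): 1·0+3·1=3≤10, 4·0+5·1=5≤7, objective 6.
(s,t)=(1,0): 1·1+3·0=1≤10, 4·1+5·0=4≤7, objective 5.
(s,t)=(0,0): 1·0+3·0=0≤10, 4·0+5·0=0≤7, objective 0.
The best lattice point is (0,1), giving 6.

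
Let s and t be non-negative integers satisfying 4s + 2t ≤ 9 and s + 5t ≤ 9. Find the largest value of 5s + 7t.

(s,t)=(1,1) is feasible, giving 12.
(s,t)=(2,0) is feasible, giving 10.
The best lattice point is (1,1), giving 12.

12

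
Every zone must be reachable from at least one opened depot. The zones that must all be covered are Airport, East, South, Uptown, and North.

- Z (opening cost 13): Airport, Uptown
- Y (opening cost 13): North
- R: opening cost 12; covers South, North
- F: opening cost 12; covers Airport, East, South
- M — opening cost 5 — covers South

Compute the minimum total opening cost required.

37

Choose Z, R, and F: together they cover Airport, East, South, Uptown, North — every zone.
Total opening cost: 13 + 12 + 12 = 37.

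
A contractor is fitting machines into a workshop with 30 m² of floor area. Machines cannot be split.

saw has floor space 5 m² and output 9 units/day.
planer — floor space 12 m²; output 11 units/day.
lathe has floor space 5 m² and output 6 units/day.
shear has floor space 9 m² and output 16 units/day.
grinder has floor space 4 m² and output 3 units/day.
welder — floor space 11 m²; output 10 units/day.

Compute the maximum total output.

41

Take saw, lathe, shear, and welder: floor space 5 + 5 + 9 + 11 = 30 ≤ 30, output 9 + 6 + 16 + 10 = 41.
No other feasible combination does better.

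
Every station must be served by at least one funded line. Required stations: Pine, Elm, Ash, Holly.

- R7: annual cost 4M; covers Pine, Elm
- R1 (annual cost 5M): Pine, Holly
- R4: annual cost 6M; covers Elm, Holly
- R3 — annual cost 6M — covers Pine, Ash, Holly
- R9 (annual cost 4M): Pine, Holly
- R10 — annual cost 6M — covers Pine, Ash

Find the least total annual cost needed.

10

Choose R7 and R3: together they cover Pine, Elm, Ash, Holly — every station.
Total annual cost: 4 + 6 = 10.
No cover costs less than 10.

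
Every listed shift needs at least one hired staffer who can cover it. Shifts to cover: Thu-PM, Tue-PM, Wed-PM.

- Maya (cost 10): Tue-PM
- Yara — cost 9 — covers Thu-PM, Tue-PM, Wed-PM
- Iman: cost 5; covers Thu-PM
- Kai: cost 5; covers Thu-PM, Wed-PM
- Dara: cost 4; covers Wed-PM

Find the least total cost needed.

9

The greedy cost-per-new-shift heuristic would pick Kai and Yara for 14, but a cheaper cover exists.
Yara alone covers Thu-PM, Tue-PM, Wed-PM — every shift.
Total cost: 9.
No cover costs less than 9.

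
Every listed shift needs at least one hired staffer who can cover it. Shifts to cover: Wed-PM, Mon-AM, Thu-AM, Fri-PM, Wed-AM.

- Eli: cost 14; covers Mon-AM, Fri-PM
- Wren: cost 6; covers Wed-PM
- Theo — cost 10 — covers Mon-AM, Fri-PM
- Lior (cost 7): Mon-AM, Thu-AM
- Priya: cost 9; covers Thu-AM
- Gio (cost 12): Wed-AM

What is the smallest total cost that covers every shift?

This is an integer covering problem.
Choose Wren, Theo, Lior, and Gio: together they cover Wed-PM, Mon-AM, Thu-AM, Fri-PM, Wed-AM — every shift.
Total cost: 6 + 10 + 7 + 12 = 35.
No cover costs less than 35.

35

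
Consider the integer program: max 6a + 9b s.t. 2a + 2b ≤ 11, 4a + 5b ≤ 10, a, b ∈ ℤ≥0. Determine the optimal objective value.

18

(a,b)=(0,2) is feasible, giving 18.
(a,b)=(1,1) is feasible, giving 15.
The best lattice point is (0,2), giving 18.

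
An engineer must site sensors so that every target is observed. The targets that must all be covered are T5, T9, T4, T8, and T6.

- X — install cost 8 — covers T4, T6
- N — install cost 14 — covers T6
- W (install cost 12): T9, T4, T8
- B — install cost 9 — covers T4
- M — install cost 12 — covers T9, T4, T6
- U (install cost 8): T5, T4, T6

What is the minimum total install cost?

20

Choose W and U: together they cover T5, T9, T4, T8, T6 — every target.
Total install cost: 12 + 8 = 20.
No cover costs less than 20.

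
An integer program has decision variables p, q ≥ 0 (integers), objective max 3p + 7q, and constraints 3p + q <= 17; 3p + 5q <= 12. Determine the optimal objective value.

14

Relaxing integrality, the LP optimum is 16.80 at (p,q) = (0, 2.4), which is not an integer point.
(p,q)=(0,2) is feasible, giving 14.
(p,q)=(1,1) is feasible, giving 10.
(p,q)=(0,1) is feasible, giving 7.
No feasible integer point exceeds 14.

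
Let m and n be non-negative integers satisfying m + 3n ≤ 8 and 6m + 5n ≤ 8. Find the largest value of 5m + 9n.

(m,n)=(0,1): 1·0+3·1=3≤8, 6·0+5·1=5≤8, objective 9.
(m,n)=(1,0): 1·1+3·0=1≤8, 6·1+5·0=6≤8, objective 5.
(m,n)=(0,0): 1·0+3·0=0≤8, 6·0+5·0=0≤8, objective 0.
Maximum is 9 at (m,n)=(0,1).

9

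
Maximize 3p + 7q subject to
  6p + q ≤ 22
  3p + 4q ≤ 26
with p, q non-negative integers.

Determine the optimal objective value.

The continuous relaxation peaks at (0, 6.5) with value 45.50; rounding to a feasible lattice point costs some objective.
(p,q)=(0,6): 6·0+1·6=6≤22, 3·0+4·6=24≤26, objective 42.
(p,q)=(1,5): 6·1+1·5=11≤22, 3·1+4·5=23≤26, objective 38.
Maximum is 42 at (p,q)=(0,6).

42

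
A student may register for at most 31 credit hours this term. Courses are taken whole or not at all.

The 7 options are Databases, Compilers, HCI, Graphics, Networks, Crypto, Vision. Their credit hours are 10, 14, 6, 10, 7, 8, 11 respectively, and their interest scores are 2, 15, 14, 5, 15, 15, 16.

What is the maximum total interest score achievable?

Allowing fractional choices, the relaxed optimum would be about 58.5, but courses are indivisible.
HCI + Graphics + Networks + Crypto: credit hours 6 + 10 + 7 + 8 = 31 ≤ 31, interest score 14 + 5 + 15 + 15 = 49.
Networks + Crypto + Vision: credit hours 7 + 8 + 11 = 26 ≤ 31, interest score 15 + 15 + 16 = 46.
Databases + HCI + Networks + Crypto: credit hours 10 + 6 + 7 + 8 = 31 ≤ 31, interest score 2 + 14 + 15 + 15 = 46.
Best is HCI, Graphics, Networks, and Crypto with total interest score 49.

49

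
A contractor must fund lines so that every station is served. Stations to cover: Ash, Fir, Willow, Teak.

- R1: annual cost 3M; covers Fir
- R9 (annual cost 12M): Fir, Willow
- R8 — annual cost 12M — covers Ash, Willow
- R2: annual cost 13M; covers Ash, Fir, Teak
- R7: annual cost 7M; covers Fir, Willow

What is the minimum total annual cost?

The greedy cost-per-new-station heuristic would pick R1, R8, and R2 for 28, but a cheaper cover exists.
Choose R2 and R7: together they cover Ash, Fir, Willow, Teak — every station.
Total annual cost: 13 + 7 = 20.
No cover costs less than 20.

20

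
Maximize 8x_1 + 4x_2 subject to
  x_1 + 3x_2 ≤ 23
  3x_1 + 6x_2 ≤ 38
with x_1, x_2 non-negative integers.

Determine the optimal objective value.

The continuous relaxation peaks at (12.7, 0) with value 101.33; rounding to a feasible lattice point costs some objective.
(x_1,x_2)=(12,0) is feasible, giving 96.
(x_1,x_2)=(11,0) is feasible, giving 88.
The best lattice point is (12,0), giving 96.

96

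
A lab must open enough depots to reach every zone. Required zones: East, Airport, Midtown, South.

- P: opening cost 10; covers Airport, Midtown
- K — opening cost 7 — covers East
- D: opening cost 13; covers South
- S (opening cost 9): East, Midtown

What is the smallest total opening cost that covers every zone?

30

Choose P, K, and D: together they cover East, Airport, Midtown, South — every zone.
Total opening cost: 10 + 7 + 13 = 30.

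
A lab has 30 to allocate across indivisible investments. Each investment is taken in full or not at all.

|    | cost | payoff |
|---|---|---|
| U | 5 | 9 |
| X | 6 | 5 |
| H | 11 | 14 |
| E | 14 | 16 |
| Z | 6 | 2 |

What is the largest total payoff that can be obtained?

This is a 0-1 knapsack instance.
U + H + E: cost 5 + 11 + 14 = 30 ≤ 30, payoff 9 + 14 + 16 = 39.
U + X + E: cost 5 + 6 + 14 = 25 ≤ 30, payoff 9 + 5 + 16 = 30.
Best is U, H, and E with total payoff 39.

39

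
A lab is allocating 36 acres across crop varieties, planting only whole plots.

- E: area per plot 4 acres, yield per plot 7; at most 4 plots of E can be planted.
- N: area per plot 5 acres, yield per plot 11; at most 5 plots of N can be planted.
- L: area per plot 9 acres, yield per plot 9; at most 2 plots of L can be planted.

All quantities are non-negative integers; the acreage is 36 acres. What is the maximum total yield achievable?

72

This is a bounded integer knapsack.
2×E and 5×N: area 33 ≤ 36, yield 2·7 + 5·11 = 69.
4×E and 4×N: area 36 ≤ 36, yield 4·7 + 4·11 = 72.
Best is 72.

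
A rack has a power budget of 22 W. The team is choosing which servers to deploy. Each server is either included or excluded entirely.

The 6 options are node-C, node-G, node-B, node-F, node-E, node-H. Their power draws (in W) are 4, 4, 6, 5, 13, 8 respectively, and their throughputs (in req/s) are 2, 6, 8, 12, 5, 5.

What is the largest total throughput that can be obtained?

Allowing fractional choices, the relaxed optimum would be about 30.4, but servers are indivisible.
node-C + node-G + node-B + node-F: power draw 4 + 4 + 6 + 5 = 19 ≤ 22, throughput 2 + 6 + 8 + 12 = 28.
node-G + node-B + node-F: power draw 4 + 6 + 5 = 15 ≤ 22, throughput 6 + 8 + 12 = 26.
Best is node-C, node-G, node-B, and node-F with total throughput 28.

28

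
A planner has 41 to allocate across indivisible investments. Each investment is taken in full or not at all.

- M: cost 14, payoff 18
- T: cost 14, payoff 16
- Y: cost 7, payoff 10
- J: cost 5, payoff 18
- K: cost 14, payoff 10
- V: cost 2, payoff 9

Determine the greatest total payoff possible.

62

Allowing fractional choices, the relaxed optimum would be about 69.9, but investments are indivisible.
M + Y + J + K: cost 14 + 7 + 5 + 14 = 40 ≤ 41, payoff 18 + 10 + 18 + 10 = 56.
M + T + Y + J: cost 14 + 14 + 7 + 5 = 40 ≤ 41, payoff 18 + 16 + 10 + 18 = 62.
M + T + J + V: cost 14 + 14 + 5 + 2 = 35 ≤ 41, payoff 18 + 16 + 18 + 9 = 61.
Best is M, T, Y, and J with total payoff 62.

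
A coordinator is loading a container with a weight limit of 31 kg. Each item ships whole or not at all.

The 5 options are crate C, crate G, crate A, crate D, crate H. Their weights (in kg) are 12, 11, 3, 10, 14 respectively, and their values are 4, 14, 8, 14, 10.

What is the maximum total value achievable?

Allowing fractional choices, the relaxed optimum would be about 41.0, but items are indivisible.
crate G + crate A + crate D: weight 11 + 3 + 10 = 24 ≤ 31, value 14 + 8 + 14 = 36.
crate A + crate D + crate H: weight 3 + 10 + 14 = 27 ≤ 31, value 8 + 14 + 10 = 32.
crate G + crate A + crate H: weight 11 + 3 + 14 = 28 ≤ 31, value 14 + 8 + 10 = 32.
Best is crate G, crate A, and crate D with total value 36.

36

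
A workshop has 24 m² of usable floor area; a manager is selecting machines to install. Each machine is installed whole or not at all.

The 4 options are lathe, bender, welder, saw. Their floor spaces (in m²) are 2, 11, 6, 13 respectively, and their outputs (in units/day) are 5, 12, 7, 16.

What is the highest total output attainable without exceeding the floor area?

28

Allowing fractional choices, the relaxed optimum would be about 31.3, but machines are indivisible.
lathe + welder + saw: floor space 2 + 6 + 13 = 21 ≤ 24, output 5 + 7 + 16 = 28.
bender + saw: floor space 11 + 13 = 24 ≤ 24, output 12 + 16 = 28.
lathe + bender + welder: floor space 2 + 11 + 6 = 19 ≤ 24, output 5 + 12 + 7 = 24.
The maximum output is 28; one optimal choice is lathe, welder, and saw.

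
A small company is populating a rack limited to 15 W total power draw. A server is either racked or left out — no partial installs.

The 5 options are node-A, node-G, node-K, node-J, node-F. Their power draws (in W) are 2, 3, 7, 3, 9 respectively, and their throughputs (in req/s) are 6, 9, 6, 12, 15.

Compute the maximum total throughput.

36

Take node-G, node-J, and node-F: power draw 3 + 3 + 9 = 15 ≤ 15, throughput 9 + 12 + 15 = 36.
No other feasible combination does better.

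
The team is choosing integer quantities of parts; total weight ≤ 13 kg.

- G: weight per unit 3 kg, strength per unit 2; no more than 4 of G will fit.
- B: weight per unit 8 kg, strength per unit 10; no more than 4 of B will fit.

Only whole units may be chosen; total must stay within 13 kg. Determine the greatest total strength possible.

This is a bounded integer knapsack.
B has the best ratio (10/8); taking only B gives at most 1×10 = 10 (stopped by the weight limit).
Mixing does better — 1×G and 1×B: weight 11 ≤ 13, strength 1·2 + 1·10 = 12.

12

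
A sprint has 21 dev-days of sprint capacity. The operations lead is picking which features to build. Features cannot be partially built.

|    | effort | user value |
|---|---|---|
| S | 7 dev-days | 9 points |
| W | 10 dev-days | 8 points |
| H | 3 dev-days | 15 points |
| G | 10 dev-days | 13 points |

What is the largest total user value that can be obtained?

37

H + G: effort 3 + 10 = 13 ≤ 21, user value 15 + 13 = 28.
S + H + G: effort 7 + 3 + 10 = 20 ≤ 21, user value 9 + 15 + 13 = 37.
S + W + H: effort 7 + 10 + 3 = 20 ≤ 21, user value 9 + 8 + 15 = 32.
Best is S, H, and G with total user value 37.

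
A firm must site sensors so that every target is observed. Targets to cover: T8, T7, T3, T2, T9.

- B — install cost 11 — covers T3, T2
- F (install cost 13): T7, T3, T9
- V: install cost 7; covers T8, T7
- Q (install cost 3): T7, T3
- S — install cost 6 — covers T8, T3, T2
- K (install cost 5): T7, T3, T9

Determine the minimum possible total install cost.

11

The greedy cost-per-new-target heuristic would pick Q, S, and K for 14, but a cheaper cover exists.
Choose S and K: together they cover T8, T7, T3, T2, T9 — every target.
Total install cost: 6 + 5 = 11.
No cover costs less than 11.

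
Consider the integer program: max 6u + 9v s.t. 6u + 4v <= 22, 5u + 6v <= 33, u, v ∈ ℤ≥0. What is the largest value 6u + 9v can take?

45

(u,v)=(0,5): 6·0+4·5=20≤22, 5·0+6·5=30≤33, objective 45.
(u,v)=(1,4): 6·1+4·4=22≤22, 5·1+6·4=29≤33, objective 42.
(u,v)=(0,4): 6·0+4·4=16≤22, 5·0+6·4=24≤33, objective 36.
The best lattice point is (0,5), giving 45.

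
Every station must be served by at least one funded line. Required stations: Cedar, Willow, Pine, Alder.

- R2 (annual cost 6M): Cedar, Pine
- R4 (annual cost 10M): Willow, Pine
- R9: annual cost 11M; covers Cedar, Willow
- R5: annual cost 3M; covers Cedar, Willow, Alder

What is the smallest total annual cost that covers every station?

Choose R2 and R5: together they cover Cedar, Willow, Pine, Alder — every station.
Total annual cost: 6 + 3 = 9.

9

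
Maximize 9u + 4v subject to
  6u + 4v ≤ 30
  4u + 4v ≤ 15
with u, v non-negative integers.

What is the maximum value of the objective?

(u,v)=(3,0): 6·3+4·0=18≤30, 4·3+4·0=12≤15, objective 27.
(u,v)=(2,1): 6·2+4·1=16≤30, 4·2+4·1=12≤15, objective 22.
(u,v)=(2,0): 6·2+4·0=12≤30, 4·2+4·0=8≤15, objective 18.
No feasible integer point exceeds 27.

27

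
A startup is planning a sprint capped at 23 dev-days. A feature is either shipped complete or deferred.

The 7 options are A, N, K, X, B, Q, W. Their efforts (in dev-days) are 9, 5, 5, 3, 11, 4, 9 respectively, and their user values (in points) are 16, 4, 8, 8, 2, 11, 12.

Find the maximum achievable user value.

Allowing fractional choices, the relaxed optimum would be about 45.7, but features are indivisible.
K + X + Q + W: effort 5 + 3 + 4 + 9 = 21 ≤ 23, user value 8 + 8 + 11 + 12 = 39.
A + K + X + Q: effort 9 + 5 + 3 + 4 = 21 ≤ 23, user value 16 + 8 + 8 + 11 = 43.
A + N + X + Q: effort 9 + 5 + 3 + 4 = 21 ≤ 23, user value 16 + 4 + 8 + 11 = 39.
Best is A, K, X, and Q with total user value 43.

43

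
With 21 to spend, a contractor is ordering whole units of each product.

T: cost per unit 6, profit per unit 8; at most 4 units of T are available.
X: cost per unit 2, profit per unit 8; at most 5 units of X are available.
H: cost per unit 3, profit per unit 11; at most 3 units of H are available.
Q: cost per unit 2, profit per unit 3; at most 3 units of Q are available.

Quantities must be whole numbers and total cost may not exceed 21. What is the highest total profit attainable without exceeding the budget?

76

Take 5×X, 3×H, and 1×Q: cost 21 ≤ 21, profit 5·8 + 3·11 + 1·3 = 76.
X has the best ratio (8/2) and is taken to its limit of 5; remaining capacity is filled optimally with the others.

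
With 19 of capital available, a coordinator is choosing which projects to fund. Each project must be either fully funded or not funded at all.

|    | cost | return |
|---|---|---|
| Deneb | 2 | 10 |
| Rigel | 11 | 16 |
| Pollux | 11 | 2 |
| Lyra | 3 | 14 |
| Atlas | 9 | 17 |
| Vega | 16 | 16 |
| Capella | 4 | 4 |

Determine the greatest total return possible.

45

Deneb + Lyra + Atlas + Capella: cost 2 + 3 + 9 + 4 = 18 ≤ 19, return 10 + 14 + 17 + 4 = 45.
Deneb + Rigel + Lyra: cost 2 + 11 + 3 = 16 ≤ 19, return 10 + 16 + 14 = 40.
Deneb + Lyra + Atlas: cost 2 + 3 + 9 = 14 ≤ 19, return 10 + 14 + 17 = 41.
Best is Deneb, Lyra, Atlas, and Capella with total return 45.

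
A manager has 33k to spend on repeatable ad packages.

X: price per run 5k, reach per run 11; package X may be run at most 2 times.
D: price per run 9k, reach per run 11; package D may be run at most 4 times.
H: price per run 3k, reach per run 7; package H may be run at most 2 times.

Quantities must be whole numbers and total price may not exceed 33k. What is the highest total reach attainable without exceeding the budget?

This is a bounded integer knapsack.
Take 2×X, 2×D, and 1×H: price 31 ≤ 33, reach 2·11 + 2·11 + 1·7 = 51.
No other integer combination yields more.

51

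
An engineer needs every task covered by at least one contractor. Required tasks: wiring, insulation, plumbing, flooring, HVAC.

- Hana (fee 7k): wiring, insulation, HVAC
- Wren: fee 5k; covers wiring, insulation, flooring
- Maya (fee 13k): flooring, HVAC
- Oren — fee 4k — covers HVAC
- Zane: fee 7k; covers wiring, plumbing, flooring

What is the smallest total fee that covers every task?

14

The greedy cost-per-new-task heuristic would pick Wren, Oren, and Zane for 16, but a cheaper cover exists.
Choose Hana and Zane: together they cover wiring, insulation, plumbing, flooring, HVAC — every task.
Total fee: 7 + 7 = 14.
No cover costs less than 14.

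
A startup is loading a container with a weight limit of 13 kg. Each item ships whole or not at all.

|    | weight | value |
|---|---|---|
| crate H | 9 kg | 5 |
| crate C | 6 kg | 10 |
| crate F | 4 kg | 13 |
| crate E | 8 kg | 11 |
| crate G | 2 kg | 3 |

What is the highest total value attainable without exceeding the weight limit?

crate F + crate E: weight 4 + 8 = 12 ≤ 13, value 13 + 11 = 24.
crate C + crate F + crate G: weight 6 + 4 + 2 = 12 ≤ 13, value 10 + 13 + 3 = 26.
crate C + crate F: weight 6 + 4 = 10 ≤ 13, value 10 + 13 = 23.
Best is crate C, crate F, and crate G with total value 26.

26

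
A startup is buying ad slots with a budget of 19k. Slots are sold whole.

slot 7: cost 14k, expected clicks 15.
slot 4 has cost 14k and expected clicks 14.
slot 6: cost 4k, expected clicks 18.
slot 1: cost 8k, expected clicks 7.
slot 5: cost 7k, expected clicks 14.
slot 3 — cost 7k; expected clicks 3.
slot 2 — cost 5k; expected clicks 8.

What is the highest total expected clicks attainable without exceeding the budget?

40

Take slot 6, slot 5, and slot 2: cost 4 + 7 + 5 = 16 ≤ 19, expected clicks 18 + 14 + 8 = 40.
No other feasible combination does better.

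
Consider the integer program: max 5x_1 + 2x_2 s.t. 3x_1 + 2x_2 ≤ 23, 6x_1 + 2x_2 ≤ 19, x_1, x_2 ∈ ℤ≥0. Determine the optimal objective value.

(x_1,x_2)=(0,9) is feasible, giving 18.
(x_1,x_2)=(0,8) is feasible, giving 16.
Maximum is 18 at (x_1,x_2)=(0,9).

18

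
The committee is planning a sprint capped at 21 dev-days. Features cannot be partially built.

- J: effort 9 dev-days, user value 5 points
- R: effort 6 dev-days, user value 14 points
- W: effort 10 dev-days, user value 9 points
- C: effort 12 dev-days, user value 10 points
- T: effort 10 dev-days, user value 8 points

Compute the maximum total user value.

R + W: effort 6 + 10 = 16 ≤ 21, user value 14 + 9 = 23.
R + C: effort 6 + 12 = 18 ≤ 21, user value 14 + 10 = 24.
Best is R and C with total user value 24.

24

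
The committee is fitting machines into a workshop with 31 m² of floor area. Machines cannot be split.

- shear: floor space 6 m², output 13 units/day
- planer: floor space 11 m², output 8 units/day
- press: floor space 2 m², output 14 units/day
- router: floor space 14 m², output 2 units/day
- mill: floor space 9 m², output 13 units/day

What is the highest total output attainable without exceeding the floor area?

shear + press + router + mill: floor space 6 + 2 + 14 + 9 = 31 ≤ 31, output 13 + 14 + 2 + 13 = 42.
shear + press + mill: floor space 6 + 2 + 9 = 17 ≤ 31, output 13 + 14 + 13 = 40.
shear + planer + press + mill: floor space 6 + 11 + 2 + 9 = 28 ≤ 31, output 13 + 8 + 14 + 13 = 48.
Best is shear, planer, press, and mill with total output 48.

48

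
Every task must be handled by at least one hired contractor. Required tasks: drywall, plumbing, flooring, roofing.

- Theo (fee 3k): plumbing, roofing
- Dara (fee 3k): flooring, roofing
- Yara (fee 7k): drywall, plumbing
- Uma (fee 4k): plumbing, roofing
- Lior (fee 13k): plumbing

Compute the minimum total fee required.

Choose Dara and Yara: together they cover drywall, plumbing, flooring, roofing — every task.
Total fee: 3 + 7 = 10.

10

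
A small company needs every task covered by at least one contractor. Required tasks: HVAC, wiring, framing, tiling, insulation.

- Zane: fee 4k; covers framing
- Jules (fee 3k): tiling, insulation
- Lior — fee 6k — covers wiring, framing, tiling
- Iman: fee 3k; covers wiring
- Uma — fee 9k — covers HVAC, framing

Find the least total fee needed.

This is a weighted set-cover instance.
Choose Jules, Iman, and Uma: together they cover HVAC, wiring, framing, tiling, insulation — every task.
Total fee: 3 + 3 + 9 = 15.

15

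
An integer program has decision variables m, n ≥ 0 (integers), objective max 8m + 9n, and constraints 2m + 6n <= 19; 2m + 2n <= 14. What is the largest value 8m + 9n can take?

(m,n)=(6,1): 2·6+6·1=18≤19, 2·6+2·1=14≤14, objective 57.
(m,n)=(7,0): 2·7+6·0=14≤19, 2·7+2·0=14≤14, objective 56.
(m,n)=(5,1): 2·5+6·1=16≤19, 2·5+2·1=12≤14, objective 49.
No feasible integer point exceeds 57.

57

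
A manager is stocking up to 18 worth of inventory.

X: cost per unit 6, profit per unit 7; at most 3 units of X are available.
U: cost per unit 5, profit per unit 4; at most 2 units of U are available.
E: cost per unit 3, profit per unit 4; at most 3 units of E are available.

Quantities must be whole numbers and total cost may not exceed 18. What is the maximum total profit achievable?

22

Take 2×X and 2×E: cost 18 ≤ 18, profit 2·7 + 2·4 = 22.
No other integer combination yields more.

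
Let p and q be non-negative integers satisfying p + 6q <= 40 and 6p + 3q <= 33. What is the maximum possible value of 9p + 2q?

Relaxing integrality, the LP optimum is 49.50 at (p,q) = (5.5, 0), which is not an integer point.
(p,q)=(5,1): 1·5+6·1=11≤40, 6·5+3·1=33≤33, objective 47.
(p,q)=(5,0): 1·5+6·0=5≤40, 6·5+3·0=30≤33, objective 45.
(p,q)=(4,2): 1·4+6·2=16≤40, 6·4+3·2=30≤33, objective 40.
No feasible integer point exceeds 47.

47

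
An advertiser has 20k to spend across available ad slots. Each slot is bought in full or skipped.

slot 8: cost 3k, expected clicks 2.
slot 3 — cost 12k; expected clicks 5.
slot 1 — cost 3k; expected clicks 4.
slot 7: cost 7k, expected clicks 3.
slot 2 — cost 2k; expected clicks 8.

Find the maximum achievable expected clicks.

Allowing fractional choices, the relaxed optimum would be about 19.1, but ad slots are indivisible.
slot 8 + slot 3 + slot 1 + slot 2: cost 3 + 12 + 3 + 2 = 20 ≤ 20, expected clicks 2 + 5 + 4 + 8 = 19.
slot 8 + slot 1 + slot 7 + slot 2: cost 3 + 3 + 7 + 2 = 15 ≤ 20, expected clicks 2 + 4 + 3 + 8 = 17.
Best is slot 8, slot 3, slot 1, and slot 2 with total expected clicks 19.

19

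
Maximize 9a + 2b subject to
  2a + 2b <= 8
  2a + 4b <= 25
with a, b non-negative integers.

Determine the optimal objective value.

(a,b)=(4,0): 2·4+2·0=8≤8, 2·4+4·0=8≤25, objective 36.
(a,b)=(3,1): 2·3+2·1=8≤8, 2·3+4·1=10≤25, objective 29.
(a,b)=(3,0): 2·3+2·0=6≤8, 2·3+4·0=6≤25, objective 27.
Maximum is 36 at (a,b)=(4,0).

36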